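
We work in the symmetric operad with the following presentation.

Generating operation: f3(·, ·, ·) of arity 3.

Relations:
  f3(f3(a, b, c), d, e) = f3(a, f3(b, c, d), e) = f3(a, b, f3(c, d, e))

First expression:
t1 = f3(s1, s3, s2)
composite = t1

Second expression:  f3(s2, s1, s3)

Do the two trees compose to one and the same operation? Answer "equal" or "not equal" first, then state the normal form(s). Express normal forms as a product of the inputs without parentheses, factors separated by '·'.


The first expression reduces to s1 · s3 · s2
The second expression reduces to s2 · s1 · s3
Distinct normal forms: not equal.

not equal: they reduce to s1 · s3 · s2 and s2 · s1 · s3


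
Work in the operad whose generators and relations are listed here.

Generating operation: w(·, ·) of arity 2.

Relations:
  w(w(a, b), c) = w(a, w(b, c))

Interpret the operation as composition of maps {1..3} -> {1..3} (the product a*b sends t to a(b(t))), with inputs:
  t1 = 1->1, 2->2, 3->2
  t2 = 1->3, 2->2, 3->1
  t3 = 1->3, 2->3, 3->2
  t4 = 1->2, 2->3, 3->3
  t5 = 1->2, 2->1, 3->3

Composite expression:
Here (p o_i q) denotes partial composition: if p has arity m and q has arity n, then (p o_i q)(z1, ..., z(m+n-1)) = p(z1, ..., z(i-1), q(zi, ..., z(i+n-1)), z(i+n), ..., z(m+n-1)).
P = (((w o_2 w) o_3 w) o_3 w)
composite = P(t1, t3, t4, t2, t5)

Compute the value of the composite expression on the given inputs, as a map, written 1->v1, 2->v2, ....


1->2, 2->2, 3->2

w(t4, t2) = 1->3, 2->3, 3->2
w(w(t4, t2), t5) = 1->3, 2->3, 3->2
w(t3, w(w(t4, t2), t5)) = 1->2, 2->2, 3->3
w(t1, w(t3, w(w(t4, t2), t5))) = 1->2, 2->2, 3->2


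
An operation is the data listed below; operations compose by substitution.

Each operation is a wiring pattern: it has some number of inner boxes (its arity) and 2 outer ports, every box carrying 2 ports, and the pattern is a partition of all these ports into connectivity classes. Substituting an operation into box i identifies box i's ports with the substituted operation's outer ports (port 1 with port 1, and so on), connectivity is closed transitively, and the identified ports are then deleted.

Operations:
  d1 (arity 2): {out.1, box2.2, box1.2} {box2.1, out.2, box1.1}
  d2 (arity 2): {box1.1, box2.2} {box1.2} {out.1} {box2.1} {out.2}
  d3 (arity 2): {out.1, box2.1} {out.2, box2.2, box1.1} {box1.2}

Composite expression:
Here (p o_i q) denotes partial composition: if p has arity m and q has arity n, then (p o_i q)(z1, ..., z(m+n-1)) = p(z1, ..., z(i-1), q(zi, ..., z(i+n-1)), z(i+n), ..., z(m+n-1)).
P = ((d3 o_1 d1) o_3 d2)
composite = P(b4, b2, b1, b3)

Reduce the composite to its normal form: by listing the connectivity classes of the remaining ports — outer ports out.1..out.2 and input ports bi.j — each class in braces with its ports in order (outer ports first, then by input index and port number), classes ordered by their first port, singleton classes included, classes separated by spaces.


{out.1} {out.2, b2.2, b4.2} {b1.1, b3.2} {b1.2} {b2.1, b4.1} {b3.1}


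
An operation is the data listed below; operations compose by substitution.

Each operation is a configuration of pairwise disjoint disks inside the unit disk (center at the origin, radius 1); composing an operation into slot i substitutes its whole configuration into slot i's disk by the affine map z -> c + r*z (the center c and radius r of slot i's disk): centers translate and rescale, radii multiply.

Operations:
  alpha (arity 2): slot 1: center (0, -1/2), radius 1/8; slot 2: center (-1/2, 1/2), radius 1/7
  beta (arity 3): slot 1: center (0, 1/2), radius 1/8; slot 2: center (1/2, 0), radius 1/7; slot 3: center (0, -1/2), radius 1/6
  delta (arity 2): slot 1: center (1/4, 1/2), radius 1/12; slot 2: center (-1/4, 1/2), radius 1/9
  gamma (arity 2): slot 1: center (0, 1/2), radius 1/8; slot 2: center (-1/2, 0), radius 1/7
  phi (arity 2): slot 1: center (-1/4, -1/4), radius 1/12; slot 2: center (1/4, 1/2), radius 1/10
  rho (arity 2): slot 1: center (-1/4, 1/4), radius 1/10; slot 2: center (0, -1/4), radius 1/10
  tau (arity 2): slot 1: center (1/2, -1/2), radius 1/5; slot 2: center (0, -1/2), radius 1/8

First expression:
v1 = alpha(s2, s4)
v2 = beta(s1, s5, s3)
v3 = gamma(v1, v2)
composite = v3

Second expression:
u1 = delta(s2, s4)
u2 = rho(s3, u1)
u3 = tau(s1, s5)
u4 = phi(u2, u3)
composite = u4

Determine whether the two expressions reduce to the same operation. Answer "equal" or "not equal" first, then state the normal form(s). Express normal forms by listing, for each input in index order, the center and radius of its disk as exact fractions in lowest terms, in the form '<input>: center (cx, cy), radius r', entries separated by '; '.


not equal — first s1: center (-1/2, 1/14), radius 1/56; s2: center (0, 7/16), radius 1/64; s3: center (-1/2, -1/14), radius 1/42; s4: center (-1/16, 9/16), radius 1/56; s5: center (-3/7, 0), radius 1/49, second s1: center (3/10, 9/20), radius 1/50; s2: center (-119/480, -4/15), radius 1/1440; s3: center (-13/48, -11/48), radius 1/120; s4: center (-121/480, -4/15), radius 1/1080; s5: center (1/4, 9/20), radius 1/80

The first composite normalizes to s1: center (-1/2, 1/14), radius 1/56; s2: center (0, 7/16), radius 1/64; s3: center (-1/2, -1/14), radius 1/42; s4: center (-1/16, 9/16), radius 1/56; s5: center (-3/7, 0), radius 1/49
The second composite normalizes to s1: center (3/10, 9/20), radius 1/50; s2: center (-119/480, -4/15), radius 1/1440; s3: center (-13/48, -11/48), radius 1/120; s4: center (-121/480, -4/15), radius 1/1080; s5: center (1/4, 9/20), radius 1/80
Distinct normal forms: not equal.


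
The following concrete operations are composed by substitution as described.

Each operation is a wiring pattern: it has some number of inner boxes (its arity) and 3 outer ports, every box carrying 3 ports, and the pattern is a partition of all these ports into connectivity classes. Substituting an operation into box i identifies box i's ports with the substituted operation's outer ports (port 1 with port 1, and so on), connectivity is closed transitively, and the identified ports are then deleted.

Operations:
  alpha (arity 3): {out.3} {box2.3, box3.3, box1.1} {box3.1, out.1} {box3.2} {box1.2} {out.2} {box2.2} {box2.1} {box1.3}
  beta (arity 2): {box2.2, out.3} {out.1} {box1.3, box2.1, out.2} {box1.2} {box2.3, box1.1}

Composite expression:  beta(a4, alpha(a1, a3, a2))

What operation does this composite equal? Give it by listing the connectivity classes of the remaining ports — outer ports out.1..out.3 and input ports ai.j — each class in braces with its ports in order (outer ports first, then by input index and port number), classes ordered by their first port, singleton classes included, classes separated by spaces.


{out.1} {out.2, a2.1, a4.3} {out.3} {a1.1, a2.3, a3.3} {a1.2} {a1.3} {a2.2} {a3.1} {a3.2} {a4.1} {a4.2}

Substituting into beta glues patterns; closure does the rest.
stage alpha: inputs (a1, a3, a2), connectivity {out.1, a2.1} {out.2} {out.3} {a1.1, a2.3, a3.3} {a1.2} {a1.3} {a2.2} {a3.1} {a3.2}, out.j its boundary
stage beta: inputs (a4, a1, a3, a2), connectivity {out.1} {out.2, a2.1, a4.3} {out.3} {a1.1, a2.3, a3.3} {a1.2} {a1.3} {a2.2} {a3.1} {a3.2} {a4.1} {a4.2}, out.j its boundary


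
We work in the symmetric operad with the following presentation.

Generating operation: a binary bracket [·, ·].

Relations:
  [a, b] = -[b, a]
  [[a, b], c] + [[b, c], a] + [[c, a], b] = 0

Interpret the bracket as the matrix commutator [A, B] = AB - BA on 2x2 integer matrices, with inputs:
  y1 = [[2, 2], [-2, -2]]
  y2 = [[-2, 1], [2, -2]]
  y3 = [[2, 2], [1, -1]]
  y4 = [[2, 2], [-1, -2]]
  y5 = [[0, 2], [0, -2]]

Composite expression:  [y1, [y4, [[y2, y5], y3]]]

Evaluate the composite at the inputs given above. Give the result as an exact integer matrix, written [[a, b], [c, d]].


[y2, y5] = [[-4, -2], [4, 4]]
[[y2, y5], y3] = [[-10, -10], [20, 10]]
[y4, [[y2, y5], y3]] = [[30, 0], [-60, -30]]
[y1, [y4, [[y2, y5], y3]]] = [[-120, -120], [120, 120]]

[[-120, -120], [120, 120]]


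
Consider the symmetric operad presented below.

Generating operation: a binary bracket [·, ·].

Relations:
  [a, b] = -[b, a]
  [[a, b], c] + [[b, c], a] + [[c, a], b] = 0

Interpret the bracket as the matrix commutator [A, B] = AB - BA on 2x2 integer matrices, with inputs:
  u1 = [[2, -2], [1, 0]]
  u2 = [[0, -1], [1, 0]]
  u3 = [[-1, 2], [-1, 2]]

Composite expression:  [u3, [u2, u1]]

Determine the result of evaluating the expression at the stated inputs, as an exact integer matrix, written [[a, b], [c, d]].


[[6, -10], [4, -6]]

[u2, u1] = [[1, 2], [2, -1]]
[u3, [u2, u1]] = [[6, -10], [4, -6]]


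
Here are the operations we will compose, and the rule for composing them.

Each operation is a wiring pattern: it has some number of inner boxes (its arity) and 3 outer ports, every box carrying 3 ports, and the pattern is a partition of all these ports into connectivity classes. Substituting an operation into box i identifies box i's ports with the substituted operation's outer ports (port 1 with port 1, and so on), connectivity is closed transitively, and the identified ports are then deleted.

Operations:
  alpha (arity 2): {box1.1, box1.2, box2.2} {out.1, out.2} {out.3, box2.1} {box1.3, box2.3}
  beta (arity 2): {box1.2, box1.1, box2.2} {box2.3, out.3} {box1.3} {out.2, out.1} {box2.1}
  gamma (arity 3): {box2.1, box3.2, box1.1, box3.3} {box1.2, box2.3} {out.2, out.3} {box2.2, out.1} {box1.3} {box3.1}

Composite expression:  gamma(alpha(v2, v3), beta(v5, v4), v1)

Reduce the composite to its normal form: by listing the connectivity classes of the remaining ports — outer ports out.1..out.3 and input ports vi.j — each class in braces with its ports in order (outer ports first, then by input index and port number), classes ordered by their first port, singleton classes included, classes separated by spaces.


{out.1, v1.2, v1.3, v4.3} {out.2, out.3} {v1.1} {v2.1, v2.2, v3.2} {v2.3, v3.3} {v3.1} {v4.1} {v4.2, v5.1, v5.2} {v5.3}

Connectivity passes through glued gamma-boundaries; trace each wire chain.
alpha over (v2, v3) gives {out.1, out.2} {out.3, v3.1} {v2.1, v2.2, v3.2} {v2.3, v3.3}, out.j being that stage's outer ports
beta over (v5, v4) gives {out.1, out.2} {out.3, v4.3} {v4.1} {v4.2, v5.1, v5.2} {v5.3}, out.j being that stage's outer ports
gamma over (v2, v3, v5, v4, v1) gives {out.1, v1.2, v1.3, v4.3} {out.2, out.3} {v1.1} {v2.1, v2.2, v3.2} {v2.3, v3.3} {v3.1} {v4.1} {v4.2, v5.1, v5.2} {v5.3}, out.j being that stage's outer ports


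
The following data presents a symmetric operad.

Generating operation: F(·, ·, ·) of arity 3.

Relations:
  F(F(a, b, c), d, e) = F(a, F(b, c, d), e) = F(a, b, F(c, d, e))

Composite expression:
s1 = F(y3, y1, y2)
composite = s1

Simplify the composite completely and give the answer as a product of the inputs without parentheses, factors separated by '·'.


y3 · y1 · y2

The F-tree's shape is irrelevant; the y-reading-order decides.
F(y3, y1, y2) linearizes to y3 · y1 · y2


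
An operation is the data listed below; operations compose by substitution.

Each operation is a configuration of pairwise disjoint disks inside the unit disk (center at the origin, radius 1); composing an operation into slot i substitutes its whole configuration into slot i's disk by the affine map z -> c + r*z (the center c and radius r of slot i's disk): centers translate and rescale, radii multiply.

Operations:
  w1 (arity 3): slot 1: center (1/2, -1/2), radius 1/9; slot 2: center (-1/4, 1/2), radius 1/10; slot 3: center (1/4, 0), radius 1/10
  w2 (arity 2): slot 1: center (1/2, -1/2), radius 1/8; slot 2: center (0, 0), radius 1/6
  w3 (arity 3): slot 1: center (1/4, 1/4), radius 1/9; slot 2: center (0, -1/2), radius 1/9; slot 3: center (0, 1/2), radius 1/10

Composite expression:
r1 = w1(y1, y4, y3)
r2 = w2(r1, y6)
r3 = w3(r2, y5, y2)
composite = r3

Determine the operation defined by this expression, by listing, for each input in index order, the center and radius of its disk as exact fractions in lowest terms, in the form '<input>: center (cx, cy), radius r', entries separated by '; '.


y1: center (5/16, 3/16), radius 1/648; y2: center (0, 1/2), radius 1/10; y3: center (89/288, 7/36), radius 1/720; y4: center (29/96, 29/144), radius 1/720; y5: center (0, -1/2), radius 1/9; y6: center (1/4, 1/4), radius 1/54

Affine substitution under w3: radii multiply and y-centers shift.
input y1: composing its 3 substitution steps yields center (5/16, 3/16), radius 1/648
input y4: composing its 3 substitution steps yields center (29/96, 29/144), radius 1/720
input y3: composing its 3 substitution steps yields center (89/288, 7/36), radius 1/720
input y6: composing its 2 substitution steps yields center (1/4, 1/4), radius 1/54
input y5: composing its 1 substitution step yields center (0, -1/2), radius 1/9
input y2: composing its 1 substitution step yields center (0, 1/2), radius 1/10


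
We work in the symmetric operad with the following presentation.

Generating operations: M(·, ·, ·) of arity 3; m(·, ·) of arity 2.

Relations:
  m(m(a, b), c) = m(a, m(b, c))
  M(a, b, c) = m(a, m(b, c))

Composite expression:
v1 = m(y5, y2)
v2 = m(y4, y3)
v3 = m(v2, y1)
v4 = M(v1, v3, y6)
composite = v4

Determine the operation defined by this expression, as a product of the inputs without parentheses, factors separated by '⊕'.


y5 ⊕ y2 ⊕ y4 ⊕ y3 ⊕ y1 ⊕ y6

Key point: M is associative — brackets drop, the y-order remains.
m(y5, y2) collapses to y5 ⊕ y2
m(y4, y3) collapses to y4 ⊕ y3
m(m(y4, y3), y1) collapses to y4 ⊕ y3 ⊕ y1
M(m(y5, y2), m(m(y4, y3), y1), y6) collapses to y5 ⊕ y2 ⊕ y4 ⊕ y3 ⊕ y1 ⊕ y6


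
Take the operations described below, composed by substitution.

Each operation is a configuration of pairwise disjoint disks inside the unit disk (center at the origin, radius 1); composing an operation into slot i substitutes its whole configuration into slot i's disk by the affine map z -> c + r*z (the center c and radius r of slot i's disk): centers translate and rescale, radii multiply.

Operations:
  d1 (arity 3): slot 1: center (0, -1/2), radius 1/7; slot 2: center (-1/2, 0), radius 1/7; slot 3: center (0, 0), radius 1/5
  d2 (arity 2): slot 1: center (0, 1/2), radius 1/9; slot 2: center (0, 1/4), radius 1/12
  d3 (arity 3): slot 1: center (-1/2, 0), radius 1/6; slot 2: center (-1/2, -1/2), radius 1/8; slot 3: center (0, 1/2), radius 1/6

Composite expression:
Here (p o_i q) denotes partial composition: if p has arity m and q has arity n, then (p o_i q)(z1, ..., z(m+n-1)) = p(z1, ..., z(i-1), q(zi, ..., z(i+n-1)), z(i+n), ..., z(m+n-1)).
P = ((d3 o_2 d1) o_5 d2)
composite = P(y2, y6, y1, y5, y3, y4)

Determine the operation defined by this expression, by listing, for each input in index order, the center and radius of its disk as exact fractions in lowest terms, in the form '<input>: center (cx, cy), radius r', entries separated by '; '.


y1: center (-9/16, -1/2), radius 1/56; y2: center (-1/2, 0), radius 1/6; y3: center (0, 7/12), radius 1/54; y4: center (0, 13/24), radius 1/72; y5: center (-1/2, -1/2), radius 1/40; y6: center (-1/2, -9/16), radius 1/56


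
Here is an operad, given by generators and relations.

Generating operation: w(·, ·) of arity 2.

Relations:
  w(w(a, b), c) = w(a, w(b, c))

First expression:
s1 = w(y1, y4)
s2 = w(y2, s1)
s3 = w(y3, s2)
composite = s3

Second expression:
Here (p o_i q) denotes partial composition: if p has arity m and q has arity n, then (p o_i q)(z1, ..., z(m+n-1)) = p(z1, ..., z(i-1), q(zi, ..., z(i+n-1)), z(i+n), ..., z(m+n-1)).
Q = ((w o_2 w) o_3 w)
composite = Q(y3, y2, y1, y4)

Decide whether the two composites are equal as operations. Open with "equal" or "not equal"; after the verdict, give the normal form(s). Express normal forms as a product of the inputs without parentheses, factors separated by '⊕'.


Normal form of the first expression: y3 ⊕ y2 ⊕ y1 ⊕ y4
Normal form of the second expression: y3 ⊕ y2 ⊕ y1 ⊕ y4
The forms coincide; equal.

equal; both compose to y3 ⊕ y2 ⊕ y1 ⊕ y4


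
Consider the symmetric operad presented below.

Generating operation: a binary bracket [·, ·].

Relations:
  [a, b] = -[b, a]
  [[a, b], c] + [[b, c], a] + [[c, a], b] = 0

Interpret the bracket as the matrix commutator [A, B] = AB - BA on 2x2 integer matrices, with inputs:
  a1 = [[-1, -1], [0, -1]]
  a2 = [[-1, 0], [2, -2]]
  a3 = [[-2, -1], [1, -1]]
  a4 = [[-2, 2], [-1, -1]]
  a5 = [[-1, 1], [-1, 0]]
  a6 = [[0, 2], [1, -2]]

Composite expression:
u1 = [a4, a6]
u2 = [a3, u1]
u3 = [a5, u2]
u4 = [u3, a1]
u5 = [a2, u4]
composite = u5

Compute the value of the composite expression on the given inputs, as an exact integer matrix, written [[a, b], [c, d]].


[a4, a6] = [[4, -6], [-1, -4]]
[a3, [a4, a6]] = [[7, 14], [7, -7]]
[a5, [a3, [a4, a6]]] = [[21, -28], [-7, -21]]
[[a5, [a3, [a4, a6]]], a1] = [[-7, -42], [0, 7]]
[a2, [[a5, [a3, [a4, a6]]], a1]] = [[84, -42], [-28, -84]]

[[84, -42], [-28, -84]]


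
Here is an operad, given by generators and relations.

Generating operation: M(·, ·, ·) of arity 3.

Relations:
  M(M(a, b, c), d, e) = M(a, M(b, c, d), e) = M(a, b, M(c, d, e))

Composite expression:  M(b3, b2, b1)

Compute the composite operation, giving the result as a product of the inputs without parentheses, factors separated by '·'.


b3 · b2 · b1

Under associativity of M, the answer is the b's in reading order.
M(b3, b2, b1) unparenthesizes to b3 · b2 · b1


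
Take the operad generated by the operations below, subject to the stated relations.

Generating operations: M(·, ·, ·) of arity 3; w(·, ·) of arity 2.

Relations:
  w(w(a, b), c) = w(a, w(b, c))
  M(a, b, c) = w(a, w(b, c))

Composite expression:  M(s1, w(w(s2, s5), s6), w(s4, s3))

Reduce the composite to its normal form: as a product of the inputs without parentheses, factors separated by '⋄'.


Associativity of M dissolves the nesting; only the s-input order survives.
w(s2, s5) spells out as s2 ⋄ s5
w(w(s2, s5), s6) spells out as s2 ⋄ s5 ⋄ s6
w(s4, s3) spells out as s4 ⋄ s3
M(s1, w(w(s2, s5), s6), w(s4, s3)) spells out as s1 ⋄ s2 ⋄ s5 ⋄ s6 ⋄ s4 ⋄ s3

s1 ⋄ s2 ⋄ s5 ⋄ s6 ⋄ s4 ⋄ s3


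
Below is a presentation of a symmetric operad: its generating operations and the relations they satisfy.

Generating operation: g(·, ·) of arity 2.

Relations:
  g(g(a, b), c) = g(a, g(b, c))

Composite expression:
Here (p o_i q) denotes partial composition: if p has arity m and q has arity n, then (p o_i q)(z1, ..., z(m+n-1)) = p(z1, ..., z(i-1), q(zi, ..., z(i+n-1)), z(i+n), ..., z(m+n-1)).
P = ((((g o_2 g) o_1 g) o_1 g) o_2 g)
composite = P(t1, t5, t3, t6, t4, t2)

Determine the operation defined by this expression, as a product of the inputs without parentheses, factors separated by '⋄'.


t1 ⋄ t5 ⋄ t3 ⋄ t6 ⋄ t4 ⋄ t2

Every regrouping of g is equal, so read the t-inputs in written order.
g(t5, t3) spells out as t5 ⋄ t3
g(t1, g(t5, t3)) spells out as t1 ⋄ t5 ⋄ t3
g(g(t1, g(t5, t3)), t6) spells out as t1 ⋄ t5 ⋄ t3 ⋄ t6
g(t4, t2) spells out as t4 ⋄ t2
g(g(g(t1, g(t5, t3)), t6), g(t4, t2)) spells out as t1 ⋄ t5 ⋄ t3 ⋄ t6 ⋄ t4 ⋄ t2


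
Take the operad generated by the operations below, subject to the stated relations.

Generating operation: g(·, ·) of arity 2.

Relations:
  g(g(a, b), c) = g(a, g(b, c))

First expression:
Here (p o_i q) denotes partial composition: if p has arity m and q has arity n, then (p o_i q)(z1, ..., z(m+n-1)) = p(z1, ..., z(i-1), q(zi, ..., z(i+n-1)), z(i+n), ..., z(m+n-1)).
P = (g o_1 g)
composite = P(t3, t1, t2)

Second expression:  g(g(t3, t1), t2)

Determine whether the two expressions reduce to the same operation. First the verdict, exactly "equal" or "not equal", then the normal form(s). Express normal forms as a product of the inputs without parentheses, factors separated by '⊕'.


equal; the common form is t3 ⊕ t1 ⊕ t2

The first expression reduces to t3 ⊕ t1 ⊕ t2
The second expression reduces to t3 ⊕ t1 ⊕ t2
The forms coincide; equal.


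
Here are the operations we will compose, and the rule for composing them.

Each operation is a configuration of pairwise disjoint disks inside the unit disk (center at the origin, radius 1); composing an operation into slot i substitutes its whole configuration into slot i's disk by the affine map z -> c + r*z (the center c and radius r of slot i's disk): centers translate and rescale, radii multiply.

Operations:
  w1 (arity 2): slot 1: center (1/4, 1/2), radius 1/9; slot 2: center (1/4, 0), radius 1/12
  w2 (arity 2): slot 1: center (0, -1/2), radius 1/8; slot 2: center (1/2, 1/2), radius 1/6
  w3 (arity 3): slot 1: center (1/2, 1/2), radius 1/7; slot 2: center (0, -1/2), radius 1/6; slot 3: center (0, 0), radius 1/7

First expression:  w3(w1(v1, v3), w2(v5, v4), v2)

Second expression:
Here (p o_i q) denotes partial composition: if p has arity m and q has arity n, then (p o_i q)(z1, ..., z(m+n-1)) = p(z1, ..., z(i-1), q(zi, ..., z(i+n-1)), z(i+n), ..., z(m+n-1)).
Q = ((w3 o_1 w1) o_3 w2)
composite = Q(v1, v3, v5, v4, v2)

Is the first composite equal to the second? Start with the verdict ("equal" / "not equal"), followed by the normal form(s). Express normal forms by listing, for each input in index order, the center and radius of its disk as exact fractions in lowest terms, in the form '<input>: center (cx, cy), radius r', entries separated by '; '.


equal — both sides give v1: center (15/28, 4/7), radius 1/63; v2: center (0, 0), radius 1/7; v3: center (15/28, 1/2), radius 1/84; v4: center (1/12, -5/12), radius 1/36; v5: center (0, -7/12), radius 1/48


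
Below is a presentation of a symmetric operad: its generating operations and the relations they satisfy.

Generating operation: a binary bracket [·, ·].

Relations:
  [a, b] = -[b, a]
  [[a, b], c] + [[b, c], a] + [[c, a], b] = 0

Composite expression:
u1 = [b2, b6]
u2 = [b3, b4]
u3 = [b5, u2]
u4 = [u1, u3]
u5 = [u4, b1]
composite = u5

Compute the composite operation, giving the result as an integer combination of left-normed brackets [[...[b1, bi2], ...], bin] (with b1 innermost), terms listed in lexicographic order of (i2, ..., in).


[[[[[b1, b2], b6], b3], b4], b5] - [[[[[b1, b2], b6], b4], b3], b5] - [[[[[b1, b2], b6], b5], b3], b4] + [[[[[b1, b2], b6], b5], b4], b3] - [[[[[b1, b3], b4], b5], b2], b6] + [[[[[b1, b3], b4], b5], b6], b2] + [[[[[b1, b4], b3], b5], b2], b6] - [[[[[b1, b4], b3], b5], b6], b2] + [[[[[b1, b5], b3], b4], b2], b6] - [[[[[b1, b5], b3], b4], b6], b2] - [[[[[b1, b5], b4], b3], b2], b6] + [[[[[b1, b5], b4], b3], b6], b2] - [[[[[b1, b6], b2], b3], b4], b5] + [[[[[b1, b6], b2], b4], b3], b5] + [[[[[b1, b6], b2], b5], b3], b4] - [[[[[b1, b6], b2], b5], b4], b3]

In the tensor algebra, words opening b1 carry the b1-anchored form.
Composite bracket: [[[b2, b6], [b5, [b3, b4]]], b1]
Under [a, b] = ab - ba we get 32 signed associative words (2^5 = 32).
Words beginning with b1 determine it all:
  word b1b2b6b3b4b5 has sign +1, contributing +[[[[[b1, b2], b6], b3], b4], b5]
  word b1b2b6b4b3b5 has sign -1, contributing -[[[[[b1, b2], b6], b4], b3], b5]
  word b1b2b6b5b3b4 has sign -1, contributing -[[[[[b1, b2], b6], b5], b3], b4]
  word b1b2b6b5b4b3 has sign +1, contributing +[[[[[b1, b2], b6], b5], b4], b3]
  word b1b3b4b5b2b6 has sign -1, contributing -[[[[[b1, b3], b4], b5], b2], b6]
  word b1b3b4b5b6b2 has sign +1, contributing +[[[[[b1, b3], b4], b5], b6], b2]
  word b1b4b3b5b2b6 has sign +1, contributing +[[[[[b1, b4], b3], b5], b2], b6]
  word b1b4b3b5b6b2 has sign -1, contributing -[[[[[b1, b4], b3], b5], b6], b2]
  word b1b5b3b4b2b6 has sign +1, contributing +[[[[[b1, b5], b3], b4], b2], b6]
  word b1b5b3b4b6b2 has sign -1, contributing -[[[[[b1, b5], b3], b4], b6], b2]
  word b1b5b4b3b2b6 has sign -1, contributing -[[[[[b1, b5], b4], b3], b2], b6]
  word b1b5b4b3b6b2 has sign +1, contributing +[[[[[b1, b5], b4], b3], b6], b2]
  word b1b6b2b3b4b5 has sign -1, contributing -[[[[[b1, b6], b2], b3], b4], b5]
  word b1b6b2b4b3b5 has sign +1, contributing +[[[[[b1, b6], b2], b4], b3], b5]
  word b1b6b2b5b3b4 has sign +1, contributing +[[[[[b1, b6], b2], b5], b3], b4]
  word b1b6b2b5b4b3 has sign -1, contributing -[[[[[b1, b6], b2], b5], b4], b3]


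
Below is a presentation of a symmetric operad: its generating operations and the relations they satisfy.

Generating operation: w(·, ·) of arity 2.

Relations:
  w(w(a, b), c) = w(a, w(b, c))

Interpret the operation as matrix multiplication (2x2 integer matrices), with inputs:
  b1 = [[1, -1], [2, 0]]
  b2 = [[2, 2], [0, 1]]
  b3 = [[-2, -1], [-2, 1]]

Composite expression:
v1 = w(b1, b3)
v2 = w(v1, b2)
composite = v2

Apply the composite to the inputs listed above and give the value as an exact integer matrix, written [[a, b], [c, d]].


w(b1, b3) = [[0, -2], [-4, -2]]
w(w(b1, b3), b2) = [[0, -2], [-8, -10]]

[[0, -2], [-8, -10]]


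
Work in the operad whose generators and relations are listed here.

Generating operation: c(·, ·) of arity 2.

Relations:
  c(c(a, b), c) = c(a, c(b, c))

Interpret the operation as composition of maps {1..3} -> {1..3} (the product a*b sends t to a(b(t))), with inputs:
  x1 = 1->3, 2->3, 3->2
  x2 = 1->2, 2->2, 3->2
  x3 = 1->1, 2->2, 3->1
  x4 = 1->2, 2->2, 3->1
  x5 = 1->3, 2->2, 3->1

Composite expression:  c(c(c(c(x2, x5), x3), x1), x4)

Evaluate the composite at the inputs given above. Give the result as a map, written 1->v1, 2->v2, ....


1->2, 2->2, 3->2


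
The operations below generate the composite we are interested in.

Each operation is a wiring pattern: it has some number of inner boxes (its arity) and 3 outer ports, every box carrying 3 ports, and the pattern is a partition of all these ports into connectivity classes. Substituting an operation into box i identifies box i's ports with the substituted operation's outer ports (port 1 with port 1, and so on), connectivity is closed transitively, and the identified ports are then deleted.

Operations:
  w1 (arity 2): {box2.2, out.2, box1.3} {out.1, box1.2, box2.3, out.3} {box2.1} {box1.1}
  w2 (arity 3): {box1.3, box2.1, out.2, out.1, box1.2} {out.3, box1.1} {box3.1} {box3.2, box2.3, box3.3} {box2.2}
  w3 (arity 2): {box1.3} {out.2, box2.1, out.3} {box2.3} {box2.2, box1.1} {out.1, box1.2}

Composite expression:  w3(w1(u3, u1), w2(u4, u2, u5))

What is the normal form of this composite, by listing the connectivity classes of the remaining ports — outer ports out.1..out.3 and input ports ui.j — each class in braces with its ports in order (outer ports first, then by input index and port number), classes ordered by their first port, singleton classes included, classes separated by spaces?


{out.1, u1.2, u3.3} {out.2, out.3, u1.3, u2.1, u3.2, u4.2, u4.3} {u1.1} {u2.2} {u2.3, u5.2, u5.3} {u3.1} {u4.1} {u5.1}

After gluing at w3, chains via deleted ports link the u-ports.
through w1, on inputs (u3, u1): {out.1, out.3, u1.3, u3.2} {out.2, u1.2, u3.3} {u1.1} {u3.1} (out.j = stage outer ports)
through w2, on inputs (u4, u2, u5): {out.1, out.2, u2.1, u4.2, u4.3} {out.3, u4.1} {u2.2} {u2.3, u5.2, u5.3} {u5.1} (out.j = stage outer ports)
through w3, on inputs (u3, u1, u4, u2, u5): {out.1, u1.2, u3.3} {out.2, out.3, u1.3, u2.1, u3.2, u4.2, u4.3} {u1.1} {u2.2} {u2.3, u5.2, u5.3} {u3.1} {u4.1} {u5.1} (out.j = stage outer ports)


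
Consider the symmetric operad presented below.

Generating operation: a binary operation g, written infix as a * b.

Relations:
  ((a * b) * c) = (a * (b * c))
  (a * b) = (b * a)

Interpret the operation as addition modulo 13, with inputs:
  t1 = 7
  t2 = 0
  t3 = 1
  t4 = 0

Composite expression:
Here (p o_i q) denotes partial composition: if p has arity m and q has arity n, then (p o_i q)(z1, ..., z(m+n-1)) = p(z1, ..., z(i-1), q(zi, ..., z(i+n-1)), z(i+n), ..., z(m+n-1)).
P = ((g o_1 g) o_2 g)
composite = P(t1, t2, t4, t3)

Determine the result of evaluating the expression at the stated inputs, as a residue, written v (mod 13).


8 (mod 13)

(t2 * t4) = 0
(t1 * (t2 * t4)) = 7
((t1 * (t2 * t4)) * t3) = 8


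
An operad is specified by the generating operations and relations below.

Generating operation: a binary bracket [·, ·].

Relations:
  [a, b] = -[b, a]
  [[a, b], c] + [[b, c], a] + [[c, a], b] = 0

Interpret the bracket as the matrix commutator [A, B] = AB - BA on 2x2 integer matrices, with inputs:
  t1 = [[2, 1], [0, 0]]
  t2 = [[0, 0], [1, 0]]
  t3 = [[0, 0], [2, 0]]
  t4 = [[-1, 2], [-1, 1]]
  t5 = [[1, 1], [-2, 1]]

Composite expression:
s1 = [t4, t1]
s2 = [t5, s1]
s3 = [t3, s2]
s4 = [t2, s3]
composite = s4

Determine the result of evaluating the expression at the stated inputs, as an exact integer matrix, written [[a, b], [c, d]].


[[0, 0], [8, 0]]

[t4, t1] = [[1, -6], [-2, -1]]
[t5, [t4, t1]] = [[-14, -2], [-4, 14]]
[t3, [t5, [t4, t1]]] = [[4, 0], [-56, -4]]
[t2, [t3, [t5, [t4, t1]]]] = [[0, 0], [8, 0]]


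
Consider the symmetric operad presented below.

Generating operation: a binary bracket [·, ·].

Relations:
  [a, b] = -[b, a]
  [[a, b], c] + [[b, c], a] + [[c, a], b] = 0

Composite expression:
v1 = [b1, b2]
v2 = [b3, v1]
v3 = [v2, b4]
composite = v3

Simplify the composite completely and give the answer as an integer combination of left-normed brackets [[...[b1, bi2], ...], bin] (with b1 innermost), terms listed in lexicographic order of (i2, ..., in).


-[[[b1, b2], b3], b4]

Skip Jacobi rewriting: expand, keep b1-initial words, read off terms.
Composite bracket: [[b3, [b1, b2]], b4]
Full expansion: 8 signed words from ab - ba (2^3 = 8).
Words beginning with b1 determine it all:
  b1b2b3b4 appears with sign -1, giving the term -[[[b1, b2], b3], b4]


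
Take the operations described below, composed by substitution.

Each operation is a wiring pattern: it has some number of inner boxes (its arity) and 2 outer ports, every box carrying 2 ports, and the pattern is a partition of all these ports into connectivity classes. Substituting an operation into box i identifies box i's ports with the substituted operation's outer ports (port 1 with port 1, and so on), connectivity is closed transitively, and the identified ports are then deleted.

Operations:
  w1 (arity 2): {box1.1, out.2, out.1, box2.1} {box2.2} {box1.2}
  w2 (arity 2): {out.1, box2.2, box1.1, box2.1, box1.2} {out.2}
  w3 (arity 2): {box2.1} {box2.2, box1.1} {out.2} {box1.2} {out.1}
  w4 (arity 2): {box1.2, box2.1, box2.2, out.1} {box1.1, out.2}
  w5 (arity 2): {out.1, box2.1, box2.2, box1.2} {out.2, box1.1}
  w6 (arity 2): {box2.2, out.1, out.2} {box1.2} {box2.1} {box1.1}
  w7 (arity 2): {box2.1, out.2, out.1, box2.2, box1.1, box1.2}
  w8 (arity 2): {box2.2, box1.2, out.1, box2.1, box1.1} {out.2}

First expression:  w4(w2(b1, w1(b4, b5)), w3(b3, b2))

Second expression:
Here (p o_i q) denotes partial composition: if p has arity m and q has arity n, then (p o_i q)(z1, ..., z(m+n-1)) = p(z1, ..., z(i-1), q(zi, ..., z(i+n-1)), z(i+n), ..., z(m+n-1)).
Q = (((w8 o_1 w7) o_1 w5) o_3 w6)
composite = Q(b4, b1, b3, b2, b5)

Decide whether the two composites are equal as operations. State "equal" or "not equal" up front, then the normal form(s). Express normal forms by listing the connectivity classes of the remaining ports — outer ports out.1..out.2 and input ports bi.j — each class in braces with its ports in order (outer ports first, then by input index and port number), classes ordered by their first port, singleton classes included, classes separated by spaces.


not equal — first {out.1} {out.2, b1.1, b1.2, b4.1, b5.1} {b2.1} {b2.2, b3.1} {b3.2} {b4.2} {b5.2}, second {out.1, b1.1, b1.2, b2.2, b4.1, b4.2, b5.1, b5.2} {out.2} {b2.1} {b3.1} {b3.2}

The first composite normalizes to {out.1} {out.2, b1.1, b1.2, b4.1, b5.1} {b2.1} {b2.2, b3.1} {b3.2} {b4.2} {b5.2}
The second composite normalizes to {out.1, b1.1, b1.2, b2.2, b4.1, b4.2, b5.1, b5.2} {out.2} {b2.1} {b3.1} {b3.2}
Distinct normal forms: not equal.


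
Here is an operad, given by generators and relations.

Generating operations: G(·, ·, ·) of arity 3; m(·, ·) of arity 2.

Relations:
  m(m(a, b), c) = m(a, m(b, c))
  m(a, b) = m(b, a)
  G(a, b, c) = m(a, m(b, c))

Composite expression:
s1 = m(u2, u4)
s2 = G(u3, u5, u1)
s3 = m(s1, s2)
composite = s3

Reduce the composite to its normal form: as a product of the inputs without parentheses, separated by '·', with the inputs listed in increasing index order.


u1 · u2 · u3 · u4 · u5


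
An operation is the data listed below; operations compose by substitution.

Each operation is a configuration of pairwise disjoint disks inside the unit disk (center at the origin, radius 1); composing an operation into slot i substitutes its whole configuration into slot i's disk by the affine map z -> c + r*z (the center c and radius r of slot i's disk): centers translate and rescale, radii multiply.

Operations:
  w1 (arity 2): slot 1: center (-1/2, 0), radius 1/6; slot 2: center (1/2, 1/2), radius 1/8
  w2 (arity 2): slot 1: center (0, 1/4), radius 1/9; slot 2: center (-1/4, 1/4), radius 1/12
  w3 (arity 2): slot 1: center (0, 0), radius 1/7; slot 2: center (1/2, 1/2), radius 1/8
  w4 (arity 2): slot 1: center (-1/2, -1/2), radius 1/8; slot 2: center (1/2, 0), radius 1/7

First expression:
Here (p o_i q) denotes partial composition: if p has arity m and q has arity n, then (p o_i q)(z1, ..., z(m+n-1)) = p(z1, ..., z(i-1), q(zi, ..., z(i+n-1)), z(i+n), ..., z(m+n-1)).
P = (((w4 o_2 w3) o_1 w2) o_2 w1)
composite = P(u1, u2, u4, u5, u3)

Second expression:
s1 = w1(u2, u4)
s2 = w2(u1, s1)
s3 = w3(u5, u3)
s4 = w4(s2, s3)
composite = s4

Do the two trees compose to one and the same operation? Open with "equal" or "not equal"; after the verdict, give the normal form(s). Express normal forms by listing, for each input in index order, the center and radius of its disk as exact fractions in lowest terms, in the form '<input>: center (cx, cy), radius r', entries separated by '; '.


equal — both sides give u1: center (-1/2, -15/32), radius 1/72; u2: center (-103/192, -15/32), radius 1/576; u3: center (4/7, 1/14), radius 1/56; u4: center (-101/192, -89/192), radius 1/768; u5: center (1/2, 0), radius 1/49

Reducing the first expression gives u1: center (-1/2, -15/32), radius 1/72; u2: center (-103/192, -15/32), radius 1/576; u3: center (4/7, 1/14), radius 1/56; u4: center (-101/192, -89/192), radius 1/768; u5: center (1/2, 0), radius 1/49
Reducing the second expression gives u1: center (-1/2, -15/32), radius 1/72; u2: center (-103/192, -15/32), radius 1/576; u3: center (4/7, 1/14), radius 1/56; u4: center (-101/192, -89/192), radius 1/768; u5: center (1/2, 0), radius 1/49
One common form — equal.


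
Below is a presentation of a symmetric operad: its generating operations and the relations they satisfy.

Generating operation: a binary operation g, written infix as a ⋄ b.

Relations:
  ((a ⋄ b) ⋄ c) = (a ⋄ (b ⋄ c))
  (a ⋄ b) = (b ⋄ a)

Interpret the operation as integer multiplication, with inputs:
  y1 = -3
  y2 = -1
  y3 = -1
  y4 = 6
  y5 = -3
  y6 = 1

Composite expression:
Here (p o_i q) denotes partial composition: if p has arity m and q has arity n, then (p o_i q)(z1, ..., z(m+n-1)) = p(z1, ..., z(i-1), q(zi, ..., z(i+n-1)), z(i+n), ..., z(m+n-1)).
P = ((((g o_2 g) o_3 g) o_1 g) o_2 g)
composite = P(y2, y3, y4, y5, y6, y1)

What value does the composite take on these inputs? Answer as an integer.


(y3 ⋄ y4) = -6
(y2 ⋄ (y3 ⋄ y4)) = 6
(y6 ⋄ y1) = -3
(y5 ⋄ (y6 ⋄ y1)) = 9
((y2 ⋄ (y3 ⋄ y4)) ⋄ (y5 ⋄ (y6 ⋄ y1))) = 54

54


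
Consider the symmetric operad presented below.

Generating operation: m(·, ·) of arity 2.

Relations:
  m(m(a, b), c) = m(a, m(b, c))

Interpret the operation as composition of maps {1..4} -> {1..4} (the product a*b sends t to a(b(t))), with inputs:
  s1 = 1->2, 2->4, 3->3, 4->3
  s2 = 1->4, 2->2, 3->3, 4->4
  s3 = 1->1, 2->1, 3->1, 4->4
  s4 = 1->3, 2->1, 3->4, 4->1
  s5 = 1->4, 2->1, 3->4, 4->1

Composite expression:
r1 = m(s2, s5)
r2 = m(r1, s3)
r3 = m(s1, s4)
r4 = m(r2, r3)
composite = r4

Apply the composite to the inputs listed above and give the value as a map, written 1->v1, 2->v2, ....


1->4, 2->4, 3->4, 4->4

m(s2, s5) = 1->4, 2->4, 3->4, 4->4
m(m(s2, s5), s3) = 1->4, 2->4, 3->4, 4->4
m(s1, s4) = 1->3, 2->2, 3->3, 4->2
m(m(m(s2, s5), s3), m(s1, s4)) = 1->4, 2->4, 3->4, 4->4


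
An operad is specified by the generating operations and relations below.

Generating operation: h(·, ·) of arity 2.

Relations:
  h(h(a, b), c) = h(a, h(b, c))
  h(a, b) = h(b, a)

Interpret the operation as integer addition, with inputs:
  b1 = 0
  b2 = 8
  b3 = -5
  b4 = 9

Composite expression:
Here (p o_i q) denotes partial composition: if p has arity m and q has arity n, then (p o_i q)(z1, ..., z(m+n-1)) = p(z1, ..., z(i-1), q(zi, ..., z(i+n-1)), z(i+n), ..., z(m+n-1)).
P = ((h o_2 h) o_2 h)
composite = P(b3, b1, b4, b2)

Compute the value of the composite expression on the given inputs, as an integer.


h(b1, b4) = 9
h(h(b1, b4), b2) = 17
h(b3, h(h(b1, b4), b2)) = 12

12


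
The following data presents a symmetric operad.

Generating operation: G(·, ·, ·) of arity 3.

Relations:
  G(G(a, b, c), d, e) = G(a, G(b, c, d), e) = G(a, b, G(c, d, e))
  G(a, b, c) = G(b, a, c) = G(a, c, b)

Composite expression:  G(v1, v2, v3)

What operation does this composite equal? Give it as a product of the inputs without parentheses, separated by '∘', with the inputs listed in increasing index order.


Shape and order are irrelevant to G; the v-input set decides.
G(v1, v2, v3) spells out as v1 ∘ v2 ∘ v3
rearranged into index order: v1 ∘ v2 ∘ v3

v1 ∘ v2 ∘ v3


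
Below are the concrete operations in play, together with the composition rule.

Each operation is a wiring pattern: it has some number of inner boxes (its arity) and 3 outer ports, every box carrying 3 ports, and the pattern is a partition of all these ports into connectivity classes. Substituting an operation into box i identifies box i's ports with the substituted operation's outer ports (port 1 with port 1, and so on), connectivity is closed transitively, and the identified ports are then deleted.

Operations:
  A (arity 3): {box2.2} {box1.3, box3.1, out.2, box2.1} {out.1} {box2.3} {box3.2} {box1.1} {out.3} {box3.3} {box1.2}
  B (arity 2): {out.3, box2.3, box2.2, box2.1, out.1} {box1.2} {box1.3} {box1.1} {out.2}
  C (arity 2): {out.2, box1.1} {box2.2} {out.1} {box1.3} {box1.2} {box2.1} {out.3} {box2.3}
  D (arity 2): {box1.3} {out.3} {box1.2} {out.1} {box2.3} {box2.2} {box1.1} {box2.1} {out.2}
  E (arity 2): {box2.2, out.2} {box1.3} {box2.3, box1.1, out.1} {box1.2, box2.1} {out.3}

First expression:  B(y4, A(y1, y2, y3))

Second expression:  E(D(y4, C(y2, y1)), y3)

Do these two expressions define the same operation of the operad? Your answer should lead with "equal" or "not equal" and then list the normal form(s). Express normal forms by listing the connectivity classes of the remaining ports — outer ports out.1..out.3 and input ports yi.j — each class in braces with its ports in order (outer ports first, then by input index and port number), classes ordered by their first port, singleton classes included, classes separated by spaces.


not equal — first {out.1, out.3, y1.3, y2.1, y3.1} {out.2} {y1.1} {y1.2} {y2.2} {y2.3} {y3.2} {y3.3} {y4.1} {y4.2} {y4.3}, second {out.1, y3.3} {out.2, y3.2} {out.3} {y1.1} {y1.2} {y1.3} {y2.1} {y2.2} {y2.3} {y3.1} {y4.1} {y4.2} {y4.3}

The first composite normalizes to {out.1, out.3, y1.3, y2.1, y3.1} {out.2} {y1.1} {y1.2} {y2.2} {y2.3} {y3.2} {y3.3} {y4.1} {y4.2} {y4.3}
The second composite normalizes to {out.1, y3.3} {out.2, y3.2} {out.3} {y1.1} {y1.2} {y1.3} {y2.1} {y2.2} {y2.3} {y3.1} {y4.1} {y4.2} {y4.3}
Different reductions; not equal.


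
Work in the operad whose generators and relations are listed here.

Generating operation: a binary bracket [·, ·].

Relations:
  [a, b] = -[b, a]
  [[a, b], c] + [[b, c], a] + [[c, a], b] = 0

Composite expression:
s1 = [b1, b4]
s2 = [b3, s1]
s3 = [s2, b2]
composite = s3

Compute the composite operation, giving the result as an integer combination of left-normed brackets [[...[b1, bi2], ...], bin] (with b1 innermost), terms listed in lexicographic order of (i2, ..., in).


-[[[b1, b4], b3], b2]

A multilinear Lie element is pinned by b1-initial words (b1 innermost).
Composite bracket: [[b3, [b1, b4]], b2]
Full expansion: 8 signed words from ab - ba (2^3 = 8).
Words beginning with b1 determine it all:
  word b1b4b3b2 has sign -1, contributing -[[[b1, b4], b3], b2]
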